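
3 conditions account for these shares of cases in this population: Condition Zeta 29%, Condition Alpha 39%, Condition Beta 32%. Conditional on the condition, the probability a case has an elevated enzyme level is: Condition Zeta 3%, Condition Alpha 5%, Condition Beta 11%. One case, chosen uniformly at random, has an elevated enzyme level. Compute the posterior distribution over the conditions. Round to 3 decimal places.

Condition Zeta 0.137, Condition Alpha 0.308, Condition Beta 0.555

By Bayes' rule, posterior ∝ prior × likelihood:
  Condition Zeta: 0.29 × 0.03 = 0.0087
  Condition Alpha: 0.39 × 0.05 = 0.0195
  Condition Beta: 0.32 × 0.11 = 0.0352
Sum = 0.0634.
P(Condition Zeta | elevated) = 0.0087/0.0634 ≈ 0.137
P(Condition Alpha | elevated) = 0.0195/0.0634 ≈ 0.308
P(Condition Beta | elevated) = 0.0352/0.0634 ≈ 0.555
(Check: 0.137+0.308+0.555 = 1.000.)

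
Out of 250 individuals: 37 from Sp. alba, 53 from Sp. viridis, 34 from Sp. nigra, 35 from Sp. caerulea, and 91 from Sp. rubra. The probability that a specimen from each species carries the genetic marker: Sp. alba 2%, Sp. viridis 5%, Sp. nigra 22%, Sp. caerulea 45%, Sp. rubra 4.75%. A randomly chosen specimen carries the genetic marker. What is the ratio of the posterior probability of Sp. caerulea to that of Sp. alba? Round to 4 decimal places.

Unnormalized posteriors (prior × likelihood):
  Sp. alba: 0.148 × 0.02 = 0.00296
  Sp. viridis: 0.212 × 0.05 = 0.0106
  Sp. nigra: 0.136 × 0.22 = 0.02992
  Sp. caerulea: 0.14 × 0.45 = 0.063
  Sp. rubra: 0.364 × 0.0475 = 0.01729
Sum = 0.12377.
The ratio is 0.063 / 0.00296 (the normalizer cancels) = 21.2838.

21.2838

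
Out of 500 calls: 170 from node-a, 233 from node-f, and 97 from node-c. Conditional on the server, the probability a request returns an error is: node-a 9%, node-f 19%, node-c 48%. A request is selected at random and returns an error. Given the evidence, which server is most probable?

Unnormalized posteriors (prior × likelihood):
  node-a: 0.34 × 0.09 = 0.0306
  node-f: 0.466 × 0.19 = 0.08854
  node-c: 0.194 × 0.48 = 0.09312
Total = 0.21226.
Largest term belongs to node-c, so node-c is most probable.

node-c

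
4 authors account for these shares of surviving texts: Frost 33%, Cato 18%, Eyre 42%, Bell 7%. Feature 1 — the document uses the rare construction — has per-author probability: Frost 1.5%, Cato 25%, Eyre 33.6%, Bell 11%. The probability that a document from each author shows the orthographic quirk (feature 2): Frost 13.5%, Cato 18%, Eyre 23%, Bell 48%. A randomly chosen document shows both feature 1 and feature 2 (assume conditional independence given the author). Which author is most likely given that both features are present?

Eyre

Prior × likelihood for each hypothesis:
  Frost: 0.33 × 0.015 × 0.135 = 0.00066825
  Cato: 0.18 × 0.25 × 0.18 = 0.0081
  Eyre: 0.42 × 0.336 × 0.23 = 0.0324576
  Bell: 0.07 × 0.11 × 0.48 = 0.003696
Normalizing constant = 0.04492185.
Largest term belongs to Eyre, so Eyre is most probable.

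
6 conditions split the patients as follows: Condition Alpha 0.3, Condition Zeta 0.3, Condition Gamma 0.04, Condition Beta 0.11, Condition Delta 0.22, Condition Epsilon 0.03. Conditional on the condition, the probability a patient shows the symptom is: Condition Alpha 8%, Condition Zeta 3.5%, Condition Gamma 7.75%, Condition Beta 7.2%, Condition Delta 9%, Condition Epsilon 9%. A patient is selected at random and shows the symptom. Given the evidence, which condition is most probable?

Condition Alpha

Prior × likelihood for each hypothesis:
  Condition Alpha: 0.3 × 0.08 = 0.024
  Condition Zeta: 0.3 × 0.035 = 0.0105
  Condition Gamma: 0.04 × 0.0775 = 0.0031
  Condition Beta: 0.11 × 0.072 = 0.00792
  Condition Delta: 0.22 × 0.09 = 0.0198
  Condition Epsilon: 0.03 × 0.09 = 0.0027
Normalizing constant = 0.06802.
Largest term belongs to Condition Alpha, so Condition Alpha is most probable.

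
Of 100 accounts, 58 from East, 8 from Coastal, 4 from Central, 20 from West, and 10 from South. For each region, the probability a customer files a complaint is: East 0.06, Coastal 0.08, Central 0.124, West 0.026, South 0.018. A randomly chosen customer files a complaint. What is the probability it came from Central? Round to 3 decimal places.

0.093

By Bayes' rule, posterior ∝ prior × likelihood:
  East: 0.58 × 0.06 = 0.0348
  Coastal: 0.08 × 0.08 = 0.0064
  Central: 0.04 × 0.124 = 0.00496
  West: 0.2 × 0.026 = 0.0052
  South: 0.1 × 0.018 = 0.0018
Total = 0.05316.
P(Central | evidence) = 0.00496 / 0.05316 ≈ 0.093.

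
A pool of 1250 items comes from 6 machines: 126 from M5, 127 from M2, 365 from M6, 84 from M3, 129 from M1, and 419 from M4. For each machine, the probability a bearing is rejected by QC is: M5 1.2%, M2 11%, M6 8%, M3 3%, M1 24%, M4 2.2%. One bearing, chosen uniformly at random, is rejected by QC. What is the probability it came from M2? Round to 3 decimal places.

By Bayes' rule, posterior ∝ prior × likelihood:
  M5: 0.1008 × 0.012 = 0.0012096
  M2: 0.1016 × 0.11 = 0.011176
  M6: 0.292 × 0.08 = 0.02336
  M3: 0.0672 × 0.03 = 0.002016
  M1: 0.1032 × 0.24 = 0.024768
  M4: 0.3352 × 0.022 = 0.0073744
Sum = 0.069904.
P(M2 | evidence) = 0.011176 / 0.069904 ≈ 0.160.

0.160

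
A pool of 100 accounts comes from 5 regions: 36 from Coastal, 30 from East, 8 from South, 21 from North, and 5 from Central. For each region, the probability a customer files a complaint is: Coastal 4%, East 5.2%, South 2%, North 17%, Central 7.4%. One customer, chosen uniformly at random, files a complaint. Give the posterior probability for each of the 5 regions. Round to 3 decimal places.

Coastal 0.203, East 0.220, South 0.023, North 0.503, Central 0.052

Prior × likelihood for each hypothesis:
  Coastal: 0.36 × 0.04 = 0.0144
  East: 0.3 × 0.052 = 0.0156
  South: 0.08 × 0.02 = 0.0016
  North: 0.21 × 0.17 = 0.0357
  Central: 0.05 × 0.074 = 0.0037
Normalizing constant = 0.071.
P(Coastal | complaint) = 0.0144/0.071 ≈ 0.203
P(East | complaint) = 0.0156/0.071 ≈ 0.220
P(South | complaint) = 0.0016/0.071 ≈ 0.023
P(North | complaint) = 0.0357/0.071 ≈ 0.503
P(Central | complaint) = 0.0037/0.071 ≈ 0.052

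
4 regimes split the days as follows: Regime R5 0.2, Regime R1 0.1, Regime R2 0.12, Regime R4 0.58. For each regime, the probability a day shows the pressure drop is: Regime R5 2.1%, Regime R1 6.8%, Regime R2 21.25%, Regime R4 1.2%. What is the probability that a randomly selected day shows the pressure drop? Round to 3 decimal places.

Prior × likelihood for each hypothesis:
  Regime R5: 0.2 × 0.021 = 0.0042
  Regime R1: 0.1 × 0.068 = 0.0068
  Regime R2: 0.12 × 0.2125 = 0.0255
  Regime R4: 0.58 × 0.012 = 0.00696
P(drop) = 0.0042 + 0.0068 + 0.0255 + 0.00696 = 0.04346 → 0.043.

0.043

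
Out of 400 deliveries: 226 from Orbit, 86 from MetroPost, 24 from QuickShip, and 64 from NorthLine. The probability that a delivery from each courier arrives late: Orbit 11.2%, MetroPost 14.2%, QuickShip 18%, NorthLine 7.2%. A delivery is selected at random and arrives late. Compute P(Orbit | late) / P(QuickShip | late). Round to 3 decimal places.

5.859

By Bayes' rule, posterior ∝ prior × likelihood:
  Orbit: 0.565 × 0.112 = 0.06328
  MetroPost: 0.215 × 0.142 = 0.03053
  QuickShip: 0.06 × 0.18 = 0.0108
  NorthLine: 0.16 × 0.072 = 0.01152
Normalizing constant = 0.11613.
The ratio is 0.06328 / 0.0108 (the normalizer cancels) = 5.859.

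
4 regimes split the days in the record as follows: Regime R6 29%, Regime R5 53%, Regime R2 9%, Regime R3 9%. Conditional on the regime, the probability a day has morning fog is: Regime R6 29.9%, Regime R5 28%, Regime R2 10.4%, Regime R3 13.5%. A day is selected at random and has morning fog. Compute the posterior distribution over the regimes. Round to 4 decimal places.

Regime R6 0.3379, Regime R5 0.5783, Regime R2 0.0365, Regime R3 0.0473

By Bayes' rule, posterior ∝ prior × likelihood:
  Regime R6: 0.29 × 0.299 = 0.08671
  Regime R5: 0.53 × 0.28 = 0.1484
  Regime R2: 0.09 × 0.104 = 0.00936
  Regime R3: 0.09 × 0.135 = 0.01215
Sum = 0.25662.
P(Regime R6 | fog) = 0.08671/0.25662 ≈ 0.3379
P(Regime R5 | fog) = 0.1484/0.25662 ≈ 0.5783
P(Regime R2 | fog) = 0.00936/0.25662 ≈ 0.0365
P(Regime R3 | fog) = 0.01215/0.25662 ≈ 0.0473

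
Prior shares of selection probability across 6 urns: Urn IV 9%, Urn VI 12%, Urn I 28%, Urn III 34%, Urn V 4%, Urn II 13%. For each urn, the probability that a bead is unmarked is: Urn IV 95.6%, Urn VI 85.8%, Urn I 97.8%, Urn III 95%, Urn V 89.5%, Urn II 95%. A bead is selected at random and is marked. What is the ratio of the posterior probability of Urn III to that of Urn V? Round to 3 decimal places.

Taking complements, P(marked | each) = Urn IV 0.044, Urn VI 0.142, Urn I 0.022, Urn III 0.05, Urn V 0.105, Urn II 0.05.
Prior × likelihood for each hypothesis:
  Urn IV: 0.09 × 0.044 = 0.00396
  Urn VI: 0.12 × 0.142 = 0.01704
  Urn I: 0.28 × 0.022 = 0.00616
  Urn III: 0.34 × 0.05 = 0.017
  Urn V: 0.04 × 0.105 = 0.0042
  Urn II: 0.13 × 0.05 = 0.0065
Sum = 0.05486.
The ratio is 0.017 / 0.0042 (the normalizer cancels) = 4.048.

4.048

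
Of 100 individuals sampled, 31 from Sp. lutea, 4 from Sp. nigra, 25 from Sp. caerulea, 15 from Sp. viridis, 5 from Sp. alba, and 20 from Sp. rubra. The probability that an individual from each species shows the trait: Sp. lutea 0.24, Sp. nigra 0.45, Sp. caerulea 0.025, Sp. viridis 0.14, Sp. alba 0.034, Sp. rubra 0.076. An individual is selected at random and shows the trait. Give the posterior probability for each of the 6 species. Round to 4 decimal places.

Sp. lutea 0.5449, Sp. nigra 0.1318, Sp. caerulea 0.0458, Sp. viridis 0.1538, Sp. alba 0.0124, Sp. rubra 0.1113

Compute prior × likelihood for every hypothesis:
  Sp. lutea: 0.31 × 0.24 = 0.0744
  Sp. nigra: 0.04 × 0.45 = 0.018
  Sp. caerulea: 0.25 × 0.025 = 0.00625
  Sp. viridis: 0.15 × 0.14 = 0.021
  Sp. alba: 0.05 × 0.034 = 0.0017
  Sp. rubra: 0.2 × 0.076 = 0.0152
Normalizing constant = 0.13655.
P(Sp. lutea | trait) = 0.0744/0.13655 ≈ 0.5449
P(Sp. nigra | trait) = 0.018/0.13655 ≈ 0.1318
P(Sp. caerulea | trait) = 0.00625/0.13655 ≈ 0.0458
P(Sp. viridis | trait) = 0.021/0.13655 ≈ 0.1538
P(Sp. alba | trait) = 0.0017/0.13655 ≈ 0.0124
P(Sp. rubra | trait) = 0.0152/0.13655 ≈ 0.1113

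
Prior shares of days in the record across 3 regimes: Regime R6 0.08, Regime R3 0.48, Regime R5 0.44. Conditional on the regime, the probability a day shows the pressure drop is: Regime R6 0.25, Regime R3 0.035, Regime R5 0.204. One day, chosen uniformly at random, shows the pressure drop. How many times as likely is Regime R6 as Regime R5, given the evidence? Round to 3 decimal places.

0.223

Unnormalized posteriors (prior × likelihood):
  Regime R6: 0.08 × 0.25 = 0.02
  Regime R3: 0.48 × 0.035 = 0.0168
  Regime R5: 0.44 × 0.204 = 0.08976
Sum = 0.12656.
The ratio is 0.02 / 0.08976 (the normalizer cancels) = 0.223.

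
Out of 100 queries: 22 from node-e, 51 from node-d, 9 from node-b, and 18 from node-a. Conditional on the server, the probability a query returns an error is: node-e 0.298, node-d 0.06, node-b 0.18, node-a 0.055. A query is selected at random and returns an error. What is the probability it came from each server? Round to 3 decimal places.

node-e 0.536, node-d 0.250, node-b 0.133, node-a 0.081

Compute prior × likelihood for every hypothesis:
  node-e: 0.22 × 0.298 = 0.06556
  node-d: 0.51 × 0.06 = 0.0306
  node-b: 0.09 × 0.18 = 0.0162
  node-a: 0.18 × 0.055 = 0.0099
Total = 0.12226.
P(node-e | error) = 0.06556/0.12226 ≈ 0.536
P(node-d | error) = 0.0306/0.12226 ≈ 0.250
P(node-b | error) = 0.0162/0.12226 ≈ 0.133
P(node-a | error) = 0.0099/0.12226 ≈ 0.081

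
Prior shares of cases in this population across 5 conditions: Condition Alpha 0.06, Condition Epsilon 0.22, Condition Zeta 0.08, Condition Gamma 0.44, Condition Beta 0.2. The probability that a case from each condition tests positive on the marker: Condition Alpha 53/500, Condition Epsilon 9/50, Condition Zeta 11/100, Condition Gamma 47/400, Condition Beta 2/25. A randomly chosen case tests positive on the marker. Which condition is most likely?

Unnormalized posteriors (prior × likelihood):
  Condition Alpha: 0.06 × 0.106 = 0.00636
  Condition Epsilon: 0.22 × 0.18 = 0.0396
  Condition Zeta: 0.08 × 0.11 = 0.0088
  Condition Gamma: 0.44 × 0.1175 = 0.0517
  Condition Beta: 0.2 × 0.08 = 0.016
Sum = 0.12246.
Largest term belongs to Condition Gamma, so Condition Gamma is most probable.

Condition Gamma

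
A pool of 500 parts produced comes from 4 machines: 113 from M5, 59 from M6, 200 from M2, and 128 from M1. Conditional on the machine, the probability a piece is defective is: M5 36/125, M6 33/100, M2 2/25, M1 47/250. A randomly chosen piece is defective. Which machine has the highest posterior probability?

Compute prior × likelihood for every hypothesis:
  M5: 0.226 × 0.288 = 0.065088
  M6: 0.118 × 0.33 = 0.03894
  M2: 0.4 × 0.08 = 0.032
  M1: 0.256 × 0.188 = 0.048128
Sum = 0.184156.
Largest term belongs to M5, so M5 is most probable.

M5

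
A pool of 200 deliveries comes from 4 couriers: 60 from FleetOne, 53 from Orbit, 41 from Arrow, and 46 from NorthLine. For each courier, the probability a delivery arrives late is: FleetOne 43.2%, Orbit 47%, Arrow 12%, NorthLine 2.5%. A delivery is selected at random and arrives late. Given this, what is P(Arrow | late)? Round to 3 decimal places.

Unnormalized posteriors (prior × likelihood):
  FleetOne: 0.3 × 0.432 = 0.1296
  Orbit: 0.265 × 0.47 = 0.12455
  Arrow: 0.205 × 0.12 = 0.0246
  NorthLine: 0.23 × 0.025 = 0.00575
Total = 0.2845.
P(Arrow | evidence) = 0.0246 / 0.2845 ≈ 0.086.

0.086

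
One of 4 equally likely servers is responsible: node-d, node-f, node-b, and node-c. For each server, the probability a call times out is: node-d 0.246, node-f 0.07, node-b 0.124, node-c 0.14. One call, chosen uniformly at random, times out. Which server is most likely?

node-d

Since the prior is uniform, the posterior is proportional to the likelihood:
  node-d: 0.246
  node-f: 0.07
  node-b: 0.124
  node-c: 0.14
Normalizing constant = 0.58.
Largest term belongs to node-d, so node-d is most probable.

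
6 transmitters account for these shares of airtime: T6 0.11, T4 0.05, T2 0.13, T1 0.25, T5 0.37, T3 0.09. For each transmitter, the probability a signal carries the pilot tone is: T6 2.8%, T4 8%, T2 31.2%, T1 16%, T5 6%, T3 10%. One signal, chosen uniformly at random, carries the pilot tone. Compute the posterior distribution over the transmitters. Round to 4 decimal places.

Prior × likelihood for each hypothesis:
  T6: 0.11 × 0.028 = 0.00308
  T4: 0.05 × 0.08 = 0.004
  T2: 0.13 × 0.312 = 0.04056
  T1: 0.25 × 0.16 = 0.04
  T5: 0.37 × 0.06 = 0.0222
  T3: 0.09 × 0.1 = 0.009
Total = 0.11884.
P(T6 | pilot) = 0.00308/0.11884 ≈ 0.0259
P(T4 | pilot) = 0.004/0.11884 ≈ 0.0337
P(T2 | pilot) = 0.04056/0.11884 ≈ 0.3413
P(T1 | pilot) = 0.04/0.11884 ≈ 0.3366
P(T5 | pilot) = 0.0222/0.11884 ≈ 0.1868
P(T3 | pilot) = 0.009/0.11884 ≈ 0.0757
(Check: 0.0259+0.0337+0.3413+0.3366+0.1868+0.0757 = 1.0000.)

T6 0.0259, T4 0.0337, T2 0.3413, T1 0.3366, T5 0.1868, T3 0.0757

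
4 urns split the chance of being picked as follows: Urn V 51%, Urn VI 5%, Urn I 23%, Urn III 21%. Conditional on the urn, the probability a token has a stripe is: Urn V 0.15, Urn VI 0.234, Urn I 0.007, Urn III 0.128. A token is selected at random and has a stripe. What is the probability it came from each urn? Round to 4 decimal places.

Urn V 0.6556, Urn VI 0.1003, Urn I 0.0138, Urn III 0.2304

Prior × likelihood for each hypothesis:
  Urn V: 0.51 × 0.15 = 0.0765
  Urn VI: 0.05 × 0.234 = 0.0117
  Urn I: 0.23 × 0.007 = 0.00161
  Urn III: 0.21 × 0.128 = 0.02688
Total = 0.11669.
P(Urn V | striped) = 0.0765/0.11669 ≈ 0.6556
P(Urn VI | striped) = 0.0117/0.11669 ≈ 0.1003
P(Urn I | striped) = 0.00161/0.11669 ≈ 0.0138
P(Urn III | striped) = 0.02688/0.11669 ≈ 0.2304
(Check: 0.6556+0.1003+0.0138+0.2304 = 1.0001.)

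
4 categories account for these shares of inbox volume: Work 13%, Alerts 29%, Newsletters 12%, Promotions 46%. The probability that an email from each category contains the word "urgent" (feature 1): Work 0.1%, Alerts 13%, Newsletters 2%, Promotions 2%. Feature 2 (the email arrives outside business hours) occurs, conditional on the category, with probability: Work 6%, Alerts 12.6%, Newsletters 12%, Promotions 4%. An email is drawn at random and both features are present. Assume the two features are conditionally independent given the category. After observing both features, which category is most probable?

Prior × likelihood for each hypothesis:
  Work: 0.13 × 0.001 × 0.06 = 0.0000078
  Alerts: 0.29 × 0.13 × 0.126 = 0.0047502
  Newsletters: 0.12 × 0.02 × 0.12 = 0.000288
  Promotions: 0.46 × 0.02 × 0.04 = 0.000368
Sum = 0.005414.
Largest term belongs to Alerts, so Alerts is most probable.

Alerts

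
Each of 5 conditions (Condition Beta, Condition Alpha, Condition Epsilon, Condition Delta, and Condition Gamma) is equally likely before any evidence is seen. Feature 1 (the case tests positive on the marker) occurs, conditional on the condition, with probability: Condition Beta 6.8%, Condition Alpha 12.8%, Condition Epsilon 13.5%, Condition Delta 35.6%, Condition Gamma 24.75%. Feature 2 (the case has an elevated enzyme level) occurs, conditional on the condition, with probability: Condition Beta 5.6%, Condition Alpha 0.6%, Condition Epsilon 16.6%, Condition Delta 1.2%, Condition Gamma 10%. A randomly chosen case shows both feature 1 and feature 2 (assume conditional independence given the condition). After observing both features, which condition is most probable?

Since the prior is uniform, the posterior is proportional to the likelihood:
  Condition Beta: 0.068 × 0.056 = 0.003808
  Condition Alpha: 0.128 × 0.006 = 0.000768
  Condition Epsilon: 0.135 × 0.166 = 0.02241
  Condition Delta: 0.356 × 0.012 = 0.004272
  Condition Gamma: 0.2475 × 0.1 = 0.02475
Sum = 0.056008.
Largest term belongs to Condition Gamma, so Condition Gamma is most probable.

Condition Gamma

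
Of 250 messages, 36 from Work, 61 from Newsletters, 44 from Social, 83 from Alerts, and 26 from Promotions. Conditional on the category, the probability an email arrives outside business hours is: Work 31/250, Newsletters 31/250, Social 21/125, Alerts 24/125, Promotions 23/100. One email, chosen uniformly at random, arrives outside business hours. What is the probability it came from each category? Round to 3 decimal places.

Compute prior × likelihood for every hypothesis:
  Work: 0.144 × 0.124 = 0.017856
  Newsletters: 0.244 × 0.124 = 0.030256
  Social: 0.176 × 0.168 = 0.029568
  Alerts: 0.332 × 0.192 = 0.063744
  Promotions: 0.104 × 0.23 = 0.02392
Total = 0.165344.
P(Work | off-hours) = 0.017856/0.165344 ≈ 0.108
P(Newsletters | off-hours) = 0.030256/0.165344 ≈ 0.183
P(Social | off-hours) = 0.029568/0.165344 ≈ 0.179
P(Alerts | off-hours) = 0.063744/0.165344 ≈ 0.386
P(Promotions | off-hours) = 0.02392/0.165344 ≈ 0.145
(Check: 0.108+0.183+0.179+0.386+0.145 = 1.001.)

Work 0.108, Newsletters 0.183, Social 0.179, Alerts 0.386, Promotions 0.145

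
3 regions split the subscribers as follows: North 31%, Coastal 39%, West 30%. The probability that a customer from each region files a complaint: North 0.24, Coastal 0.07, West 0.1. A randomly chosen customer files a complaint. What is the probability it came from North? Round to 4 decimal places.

Unnormalized posteriors (prior × likelihood):
  North: 0.31 × 0.24 = 0.0744
  Coastal: 0.39 × 0.07 = 0.0273
  West: 0.3 × 0.1 = 0.03
Total = 0.1317.
P(North | evidence) = 0.0744 / 0.1317 ≈ 0.5649.

0.5649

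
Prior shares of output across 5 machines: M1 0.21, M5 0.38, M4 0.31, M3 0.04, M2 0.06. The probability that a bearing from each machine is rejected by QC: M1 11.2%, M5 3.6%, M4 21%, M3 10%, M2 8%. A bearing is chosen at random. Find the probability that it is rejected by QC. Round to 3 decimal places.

0.111

Compute prior × likelihood for every hypothesis:
  M1: 0.21 × 0.112 = 0.02352
  M5: 0.38 × 0.036 = 0.01368
  M4: 0.31 × 0.21 = 0.0651
  M3: 0.04 × 0.1 = 0.004
  M2: 0.06 × 0.08 = 0.0048
P(rejected) = 0.02352 + 0.01368 + 0.0651 + 0.004 + 0.0048 = 0.1111 → 0.111.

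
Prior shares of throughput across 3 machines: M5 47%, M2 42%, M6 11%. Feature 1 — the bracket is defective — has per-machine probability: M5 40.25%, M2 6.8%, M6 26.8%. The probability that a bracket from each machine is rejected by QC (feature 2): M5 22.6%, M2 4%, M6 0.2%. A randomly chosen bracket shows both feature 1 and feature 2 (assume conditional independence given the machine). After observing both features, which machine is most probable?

Unnormalized posteriors (prior × likelihood):
  M5: 0.47 × 0.4025 × 0.226 = 0.04275355
  M2: 0.42 × 0.068 × 0.04 = 0.0011424
  M6: 0.11 × 0.268 × 0.002 = 0.00005896
Total = 0.04395491.
Largest term belongs to M5, so M5 is most probable.

M5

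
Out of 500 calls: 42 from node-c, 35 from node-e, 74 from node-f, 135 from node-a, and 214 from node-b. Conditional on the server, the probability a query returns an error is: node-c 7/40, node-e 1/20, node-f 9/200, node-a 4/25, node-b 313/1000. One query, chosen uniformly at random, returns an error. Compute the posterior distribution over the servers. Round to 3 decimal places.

Prior × likelihood for each hypothesis:
  node-c: 0.084 × 0.175 = 0.0147
  node-e: 0.07 × 0.05 = 0.0035
  node-f: 0.148 × 0.045 = 0.00666
  node-a: 0.27 × 0.16 = 0.0432
  node-b: 0.428 × 0.313 = 0.133964
Total = 0.202024.
P(node-c | error) = 0.0147/0.202024 ≈ 0.073
P(node-e | error) = 0.0035/0.202024 ≈ 0.017
P(node-f | error) = 0.00666/0.202024 ≈ 0.033
P(node-a | error) = 0.0432/0.202024 ≈ 0.214
P(node-b | error) = 0.133964/0.202024 ≈ 0.663

node-c 0.073, node-e 0.017, node-f 0.033, node-a 0.214, node-b 0.663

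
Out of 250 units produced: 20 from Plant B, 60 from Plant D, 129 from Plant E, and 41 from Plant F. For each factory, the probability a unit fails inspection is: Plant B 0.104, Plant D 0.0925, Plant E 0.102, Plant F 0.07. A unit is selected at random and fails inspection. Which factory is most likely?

By Bayes' rule, posterior ∝ prior × likelihood:
  Plant B: 0.08 × 0.104 = 0.00832
  Plant D: 0.24 × 0.0925 = 0.0222
  Plant E: 0.516 × 0.102 = 0.052632
  Plant F: 0.164 × 0.07 = 0.01148
Total = 0.094632.
Largest term belongs to Plant E, so Plant E is most probable.

Plant E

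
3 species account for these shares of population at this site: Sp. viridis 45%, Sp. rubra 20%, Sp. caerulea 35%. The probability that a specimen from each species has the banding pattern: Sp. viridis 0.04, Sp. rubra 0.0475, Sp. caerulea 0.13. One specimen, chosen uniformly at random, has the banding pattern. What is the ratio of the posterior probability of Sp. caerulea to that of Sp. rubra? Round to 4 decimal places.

4.7895

Compute prior × likelihood for every hypothesis:
  Sp. viridis: 0.45 × 0.04 = 0.018
  Sp. rubra: 0.2 × 0.0475 = 0.0095
  Sp. caerulea: 0.35 × 0.13 = 0.0455
Normalizing constant = 0.073.
The ratio is 0.0455 / 0.0095 (the normalizer cancels) = 4.7895.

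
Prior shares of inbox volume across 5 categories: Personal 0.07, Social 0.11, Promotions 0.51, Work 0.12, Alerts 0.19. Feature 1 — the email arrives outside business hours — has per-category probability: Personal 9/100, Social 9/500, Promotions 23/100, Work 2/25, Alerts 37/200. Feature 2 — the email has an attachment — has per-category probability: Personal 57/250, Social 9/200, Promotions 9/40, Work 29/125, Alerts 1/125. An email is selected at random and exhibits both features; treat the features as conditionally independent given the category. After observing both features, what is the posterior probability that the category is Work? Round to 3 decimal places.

Prior × likelihood for each hypothesis:
  Personal: 0.07 × 0.09 × 0.228 = 0.0014364
  Social: 0.11 × 0.018 × 0.045 = 0.0000891
  Promotions: 0.51 × 0.23 × 0.225 = 0.0263925
  Work: 0.12 × 0.08 × 0.232 = 0.0022272
  Alerts: 0.19 × 0.185 × 0.008 = 0.0002812
Sum = 0.0304264.
P(Work | evidence) = 0.0022272 / 0.0304264 ≈ 0.073.

0.073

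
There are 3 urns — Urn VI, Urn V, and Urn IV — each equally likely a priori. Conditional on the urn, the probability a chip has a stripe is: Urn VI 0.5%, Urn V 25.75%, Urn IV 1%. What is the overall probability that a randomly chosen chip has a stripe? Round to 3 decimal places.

0.091

With a uniform prior (1/3 each), posterior ∝ likelihood:
  Urn VI: 0.005
  Urn V: 0.2575
  Urn IV: 0.01
P(striped) = (1/3) × (0.005 + 0.2575 + 0.01) = 0.2725/3 ≈ 0.091.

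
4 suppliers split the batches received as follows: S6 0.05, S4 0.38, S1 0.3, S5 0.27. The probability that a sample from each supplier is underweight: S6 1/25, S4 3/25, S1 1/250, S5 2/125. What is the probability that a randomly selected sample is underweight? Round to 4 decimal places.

0.0531

Compute prior × likelihood for every hypothesis:
  S6: 0.05 × 0.04 = 0.002
  S4: 0.38 × 0.12 = 0.0456
  S1: 0.3 × 0.004 = 0.0012
  S5: 0.27 × 0.016 = 0.00432
P(underweight) = 0.002 + 0.0456 + 0.0012 + 0.00432 = 0.05312 → 0.0531.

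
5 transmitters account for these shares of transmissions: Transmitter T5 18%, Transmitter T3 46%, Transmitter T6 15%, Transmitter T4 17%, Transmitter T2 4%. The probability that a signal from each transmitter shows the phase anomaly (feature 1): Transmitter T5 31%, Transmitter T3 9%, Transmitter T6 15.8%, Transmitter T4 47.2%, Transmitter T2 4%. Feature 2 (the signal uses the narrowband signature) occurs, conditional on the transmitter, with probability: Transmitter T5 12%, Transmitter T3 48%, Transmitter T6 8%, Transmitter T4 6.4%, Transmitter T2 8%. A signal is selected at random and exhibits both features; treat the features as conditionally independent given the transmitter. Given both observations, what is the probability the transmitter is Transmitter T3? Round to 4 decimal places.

By Bayes' rule, posterior ∝ prior × likelihood:
  Transmitter T5: 0.18 × 0.31 × 0.12 = 0.006696
  Transmitter T3: 0.46 × 0.09 × 0.48 = 0.019872
  Transmitter T6: 0.15 × 0.158 × 0.08 = 0.001896
  Transmitter T4: 0.17 × 0.472 × 0.064 = 0.00513536
  Transmitter T2: 0.04 × 0.04 × 0.08 = 0.000128
Total = 0.03372736.
P(Transmitter T3 | evidence) = 0.019872 / 0.03372736 ≈ 0.5892.

0.5892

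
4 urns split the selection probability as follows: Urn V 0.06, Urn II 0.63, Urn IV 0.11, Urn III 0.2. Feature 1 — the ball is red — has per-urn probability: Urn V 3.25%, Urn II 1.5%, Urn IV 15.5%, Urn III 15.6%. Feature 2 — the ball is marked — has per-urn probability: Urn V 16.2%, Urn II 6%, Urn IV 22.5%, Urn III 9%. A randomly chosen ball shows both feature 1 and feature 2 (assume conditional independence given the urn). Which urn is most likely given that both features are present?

Urn IV

Compute prior × likelihood for every hypothesis:
  Urn V: 0.06 × 0.0325 × 0.162 = 0.0003159
  Urn II: 0.63 × 0.015 × 0.06 = 0.000567
  Urn IV: 0.11 × 0.155 × 0.225 = 0.00383625
  Urn III: 0.2 × 0.156 × 0.09 = 0.002808
Sum = 0.00752715.
Largest term belongs to Urn IV, so Urn IV is most probable.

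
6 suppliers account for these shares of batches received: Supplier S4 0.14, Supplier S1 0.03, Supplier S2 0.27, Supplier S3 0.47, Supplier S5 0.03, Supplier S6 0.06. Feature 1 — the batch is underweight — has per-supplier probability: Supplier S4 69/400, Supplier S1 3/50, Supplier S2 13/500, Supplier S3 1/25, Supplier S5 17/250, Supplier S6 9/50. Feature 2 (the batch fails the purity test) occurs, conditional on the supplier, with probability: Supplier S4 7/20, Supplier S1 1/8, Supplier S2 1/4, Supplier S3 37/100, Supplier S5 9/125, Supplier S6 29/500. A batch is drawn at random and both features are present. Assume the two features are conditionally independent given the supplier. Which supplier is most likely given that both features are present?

Compute prior × likelihood for every hypothesis:
  Supplier S4: 0.14 × 0.1725 × 0.35 = 0.0084525
  Supplier S1: 0.03 × 0.06 × 0.125 = 0.000225
  Supplier S2: 0.27 × 0.026 × 0.25 = 0.001755
  Supplier S3: 0.47 × 0.04 × 0.37 = 0.006956
  Supplier S5: 0.03 × 0.068 × 0.072 = 0.00014688
  Supplier S6: 0.06 × 0.18 × 0.058 = 0.0006264
Normalizing constant = 0.01816178.
Largest term belongs to Supplier S4, so Supplier S4 is most probable.

Supplier S4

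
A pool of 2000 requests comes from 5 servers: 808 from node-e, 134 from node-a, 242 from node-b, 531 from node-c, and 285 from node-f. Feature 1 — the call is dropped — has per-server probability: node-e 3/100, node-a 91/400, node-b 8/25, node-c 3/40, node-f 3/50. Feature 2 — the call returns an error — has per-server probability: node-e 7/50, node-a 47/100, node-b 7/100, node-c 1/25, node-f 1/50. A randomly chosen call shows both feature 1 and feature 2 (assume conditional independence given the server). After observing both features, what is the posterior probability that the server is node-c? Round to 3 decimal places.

0.064

Compute prior × likelihood for every hypothesis:
  node-e: 0.404 × 0.03 × 0.14 = 0.0016968
  node-a: 0.067 × 0.2275 × 0.47 = 0.007163975
  node-b: 0.121 × 0.32 × 0.07 = 0.0027104
  node-c: 0.2655 × 0.075 × 0.04 = 0.0007965
  node-f: 0.1425 × 0.06 × 0.02 = 0.000171
Total = 0.012538675.
P(node-c | evidence) = 0.0007965 / 0.012538675 ≈ 0.064.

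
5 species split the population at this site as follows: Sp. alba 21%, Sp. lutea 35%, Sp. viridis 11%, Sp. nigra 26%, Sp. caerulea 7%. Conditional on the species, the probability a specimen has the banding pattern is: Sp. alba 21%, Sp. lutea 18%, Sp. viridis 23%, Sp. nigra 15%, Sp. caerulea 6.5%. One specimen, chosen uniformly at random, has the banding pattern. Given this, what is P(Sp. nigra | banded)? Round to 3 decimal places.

0.222

By Bayes' rule, posterior ∝ prior × likelihood:
  Sp. alba: 0.21 × 0.21 = 0.0441
  Sp. lutea: 0.35 × 0.18 = 0.063
  Sp. viridis: 0.11 × 0.23 = 0.0253
  Sp. nigra: 0.26 × 0.15 = 0.039
  Sp. caerulea: 0.07 × 0.065 = 0.00455
Total = 0.17595.
P(Sp. nigra | evidence) = 0.039 / 0.17595 ≈ 0.222.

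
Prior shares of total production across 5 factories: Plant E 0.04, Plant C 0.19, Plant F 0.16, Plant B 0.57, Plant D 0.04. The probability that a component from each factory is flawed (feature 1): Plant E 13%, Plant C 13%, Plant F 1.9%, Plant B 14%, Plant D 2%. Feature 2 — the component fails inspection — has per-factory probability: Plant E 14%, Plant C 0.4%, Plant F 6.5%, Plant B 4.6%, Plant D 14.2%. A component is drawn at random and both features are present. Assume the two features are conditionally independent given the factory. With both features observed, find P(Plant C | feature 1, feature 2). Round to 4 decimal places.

Prior × likelihood for each hypothesis:
  Plant E: 0.04 × 0.13 × 0.14 = 0.000728
  Plant C: 0.19 × 0.13 × 0.004 = 0.0000988
  Plant F: 0.16 × 0.019 × 0.065 = 0.0001976
  Plant B: 0.57 × 0.14 × 0.046 = 0.0036708
  Plant D: 0.04 × 0.02 × 0.142 = 0.0001136
Sum = 0.0048088.
P(Plant C | evidence) = 0.0000988 / 0.0048088 ≈ 0.0205.

0.0205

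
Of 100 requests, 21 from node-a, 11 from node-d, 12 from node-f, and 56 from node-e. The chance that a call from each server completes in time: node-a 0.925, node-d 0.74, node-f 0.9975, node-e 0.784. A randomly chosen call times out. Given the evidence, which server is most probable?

node-e

Taking complements, P(timeout | each) = node-a 0.075, node-d 0.26, node-f 0.0025, node-e 0.216.
Compute prior × likelihood for every hypothesis:
  node-a: 0.21 × 0.075 = 0.01575
  node-d: 0.11 × 0.26 = 0.0286
  node-f: 0.12 × 0.0025 = 0.0003
  node-e: 0.56 × 0.216 = 0.12096
Normalizing constant = 0.16561.
Largest term belongs to node-e, so node-e is most probable.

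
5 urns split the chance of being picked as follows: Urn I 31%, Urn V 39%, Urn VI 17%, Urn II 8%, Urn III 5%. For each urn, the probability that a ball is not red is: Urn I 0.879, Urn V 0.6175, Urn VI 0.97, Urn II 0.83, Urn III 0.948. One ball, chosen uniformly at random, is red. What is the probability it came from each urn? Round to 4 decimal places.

Urn I 0.1803, Urn V 0.7172, Urn VI 0.0245, Urn II 0.0654, Urn III 0.0125

Taking complements, P(red | each) = Urn I 0.121, Urn V 0.3825, Urn VI 0.03, Urn II 0.17, Urn III 0.052.
Unnormalized posteriors (prior × likelihood):
  Urn I: 0.31 × 0.121 = 0.03751
  Urn V: 0.39 × 0.3825 = 0.149175
  Urn VI: 0.17 × 0.03 = 0.0051
  Urn II: 0.08 × 0.17 = 0.0136
  Urn III: 0.05 × 0.052 = 0.0026
Total = 0.207985.
P(Urn I | red) = 0.03751/0.207985 ≈ 0.1803
P(Urn V | red) = 0.149175/0.207985 ≈ 0.7172
P(Urn VI | red) = 0.0051/0.207985 ≈ 0.0245
P(Urn II | red) = 0.0136/0.207985 ≈ 0.0654
P(Urn III | red) = 0.0026/0.207985 ≈ 0.0125
(Check: 0.1803+0.7172+0.0245+0.0654+0.0125 = 0.9999.)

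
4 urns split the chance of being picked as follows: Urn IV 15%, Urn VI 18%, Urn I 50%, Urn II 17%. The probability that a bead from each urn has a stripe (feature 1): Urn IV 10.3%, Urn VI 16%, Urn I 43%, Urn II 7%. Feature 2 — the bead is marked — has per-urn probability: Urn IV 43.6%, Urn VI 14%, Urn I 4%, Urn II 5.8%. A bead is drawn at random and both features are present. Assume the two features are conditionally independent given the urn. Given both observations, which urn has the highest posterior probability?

Prior × likelihood for each hypothesis:
  Urn IV: 0.15 × 0.103 × 0.436 = 0.0067362
  Urn VI: 0.18 × 0.16 × 0.14 = 0.004032
  Urn I: 0.5 × 0.43 × 0.04 = 0.0086
  Urn II: 0.17 × 0.07 × 0.058 = 0.0006902
Normalizing constant = 0.0200584.
Largest term belongs to Urn I, so Urn I is most probable.

Urn I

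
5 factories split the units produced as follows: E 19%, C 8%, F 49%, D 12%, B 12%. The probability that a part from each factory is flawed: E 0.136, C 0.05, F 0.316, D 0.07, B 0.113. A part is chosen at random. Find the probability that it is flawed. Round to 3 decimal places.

Compute prior × likelihood for every hypothesis:
  E: 0.19 × 0.136 = 0.02584
  C: 0.08 × 0.05 = 0.004
  F: 0.49 × 0.316 = 0.15484
  D: 0.12 × 0.07 = 0.0084
  B: 0.12 × 0.113 = 0.01356
P(flawed) = 0.02584 + 0.004 + 0.15484 + 0.0084 + 0.01356 = 0.20664 → 0.207.

0.207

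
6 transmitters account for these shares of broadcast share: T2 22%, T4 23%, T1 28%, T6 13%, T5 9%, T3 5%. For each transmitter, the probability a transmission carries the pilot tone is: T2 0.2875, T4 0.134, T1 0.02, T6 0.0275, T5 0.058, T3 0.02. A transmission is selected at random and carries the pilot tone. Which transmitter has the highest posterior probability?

By Bayes' rule, posterior ∝ prior × likelihood:
  T2: 0.22 × 0.2875 = 0.06325
  T4: 0.23 × 0.134 = 0.03082
  T1: 0.28 × 0.02 = 0.0056
  T6: 0.13 × 0.0275 = 0.003575
  T5: 0.09 × 0.058 = 0.00522
  T3: 0.05 × 0.02 = 0.001
Sum = 0.109465.
Largest term belongs to T2, so T2 is most probable.

T2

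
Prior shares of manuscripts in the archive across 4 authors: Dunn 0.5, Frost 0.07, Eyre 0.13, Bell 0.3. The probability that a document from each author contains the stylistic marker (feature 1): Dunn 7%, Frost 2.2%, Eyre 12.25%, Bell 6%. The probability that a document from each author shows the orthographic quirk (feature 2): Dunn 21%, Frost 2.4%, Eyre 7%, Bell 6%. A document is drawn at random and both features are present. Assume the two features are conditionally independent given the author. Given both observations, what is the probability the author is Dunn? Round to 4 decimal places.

Compute prior × likelihood for every hypothesis:
  Dunn: 0.5 × 0.07 × 0.21 = 0.00735
  Frost: 0.07 × 0.022 × 0.024 = 0.00003696
  Eyre: 0.13 × 0.1225 × 0.07 = 0.00111475
  Bell: 0.3 × 0.06 × 0.06 = 0.00108
Sum = 0.00958171.
P(Dunn | evidence) = 0.00735 / 0.00958171 ≈ 0.7671.

0.7671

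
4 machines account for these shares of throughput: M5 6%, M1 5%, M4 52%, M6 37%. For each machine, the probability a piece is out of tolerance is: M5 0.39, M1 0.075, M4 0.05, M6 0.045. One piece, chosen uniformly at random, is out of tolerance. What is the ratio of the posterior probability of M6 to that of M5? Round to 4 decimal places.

0.7115

By Bayes' rule, posterior ∝ prior × likelihood:
  M5: 0.06 × 0.39 = 0.0234
  M1: 0.05 × 0.075 = 0.00375
  M4: 0.52 × 0.05 = 0.026
  M6: 0.37 × 0.045 = 0.01665
Total = 0.0698.
The ratio is 0.01665 / 0.0234 (the normalizer cancels) = 0.7115.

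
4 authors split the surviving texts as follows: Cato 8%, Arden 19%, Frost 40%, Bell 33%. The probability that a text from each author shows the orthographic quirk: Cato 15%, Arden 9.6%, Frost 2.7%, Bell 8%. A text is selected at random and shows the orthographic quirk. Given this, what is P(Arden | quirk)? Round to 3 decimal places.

By Bayes' rule, posterior ∝ prior × likelihood:
  Cato: 0.08 × 0.15 = 0.012
  Arden: 0.19 × 0.096 = 0.01824
  Frost: 0.4 × 0.027 = 0.0108
  Bell: 0.33 × 0.08 = 0.0264
Total = 0.06744.
P(Arden | evidence) = 0.01824 / 0.06744 ≈ 0.270.

0.270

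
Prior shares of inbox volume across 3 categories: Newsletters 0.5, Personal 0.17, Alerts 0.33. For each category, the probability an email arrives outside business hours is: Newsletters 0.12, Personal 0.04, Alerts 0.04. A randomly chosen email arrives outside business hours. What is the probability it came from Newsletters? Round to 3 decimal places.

0.750

Compute prior × likelihood for every hypothesis:
  Newsletters: 0.5 × 0.12 = 0.06
  Personal: 0.17 × 0.04 = 0.0068
  Alerts: 0.33 × 0.04 = 0.0132
Normalizing constant = 0.08.
P(Newsletters | evidence) = 0.06 / 0.08 ≈ 0.750.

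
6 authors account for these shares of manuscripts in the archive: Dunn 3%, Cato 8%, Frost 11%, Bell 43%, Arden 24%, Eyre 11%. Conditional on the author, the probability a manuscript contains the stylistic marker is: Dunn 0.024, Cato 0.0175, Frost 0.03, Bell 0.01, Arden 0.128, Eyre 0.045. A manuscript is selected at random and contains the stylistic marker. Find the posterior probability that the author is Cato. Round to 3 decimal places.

0.031

Compute prior × likelihood for every hypothesis:
  Dunn: 0.03 × 0.024 = 0.00072
  Cato: 0.08 × 0.0175 = 0.0014
  Frost: 0.11 × 0.03 = 0.0033
  Bell: 0.43 × 0.01 = 0.0043
  Arden: 0.24 × 0.128 = 0.03072
  Eyre: 0.11 × 0.045 = 0.00495
Sum = 0.04539.
P(Cato | evidence) = 0.0014 / 0.04539 ≈ 0.031.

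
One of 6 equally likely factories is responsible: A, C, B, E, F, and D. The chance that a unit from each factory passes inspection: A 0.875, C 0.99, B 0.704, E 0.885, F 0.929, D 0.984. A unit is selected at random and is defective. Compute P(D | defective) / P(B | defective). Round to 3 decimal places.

0.054

Taking complements, P(defective | each) = A 0.125, C 0.01, B 0.296, E 0.115, F 0.071, D 0.016.
With a uniform prior (1/6 each), posterior ∝ likelihood:
  A: 0.125
  C: 0.01
  B: 0.296
  E: 0.115
  F: 0.071
  D: 0.016
Total = 0.633.
The ratio is 0.016 / 0.296 (the normalizer cancels) = 0.054.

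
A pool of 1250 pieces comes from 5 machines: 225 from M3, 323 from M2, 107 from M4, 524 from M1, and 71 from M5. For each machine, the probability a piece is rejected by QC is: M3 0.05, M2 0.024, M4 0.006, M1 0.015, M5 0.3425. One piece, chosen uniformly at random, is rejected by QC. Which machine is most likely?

M5

Compute prior × likelihood for every hypothesis:
  M3: 0.18 × 0.05 = 0.009
  M2: 0.2584 × 0.024 = 0.0062016
  M4: 0.0856 × 0.006 = 0.0005136
  M1: 0.4192 × 0.015 = 0.006288
  M5: 0.0568 × 0.3425 = 0.019454
Total = 0.0414572.
Largest term belongs to M5, so M5 is most probable.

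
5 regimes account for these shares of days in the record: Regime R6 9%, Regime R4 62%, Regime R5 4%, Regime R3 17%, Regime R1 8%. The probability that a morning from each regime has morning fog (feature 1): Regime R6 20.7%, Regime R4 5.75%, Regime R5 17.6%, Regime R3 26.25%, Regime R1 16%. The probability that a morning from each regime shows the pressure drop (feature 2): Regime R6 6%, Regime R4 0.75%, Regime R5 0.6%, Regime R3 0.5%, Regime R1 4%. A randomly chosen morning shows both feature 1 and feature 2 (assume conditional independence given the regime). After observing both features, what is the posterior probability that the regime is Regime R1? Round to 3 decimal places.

By Bayes' rule, posterior ∝ prior × likelihood:
  Regime R6: 0.09 × 0.207 × 0.06 = 0.0011178
  Regime R4: 0.62 × 0.0575 × 0.0075 = 0.000267375
  Regime R5: 0.04 × 0.176 × 0.006 = 0.00004224
  Regime R3: 0.17 × 0.2625 × 0.005 = 0.000223125
  Regime R1: 0.08 × 0.16 × 0.04 = 0.000512
Sum = 0.00216254.
P(Regime R1 | evidence) = 0.000512 / 0.00216254 ≈ 0.237.

0.237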